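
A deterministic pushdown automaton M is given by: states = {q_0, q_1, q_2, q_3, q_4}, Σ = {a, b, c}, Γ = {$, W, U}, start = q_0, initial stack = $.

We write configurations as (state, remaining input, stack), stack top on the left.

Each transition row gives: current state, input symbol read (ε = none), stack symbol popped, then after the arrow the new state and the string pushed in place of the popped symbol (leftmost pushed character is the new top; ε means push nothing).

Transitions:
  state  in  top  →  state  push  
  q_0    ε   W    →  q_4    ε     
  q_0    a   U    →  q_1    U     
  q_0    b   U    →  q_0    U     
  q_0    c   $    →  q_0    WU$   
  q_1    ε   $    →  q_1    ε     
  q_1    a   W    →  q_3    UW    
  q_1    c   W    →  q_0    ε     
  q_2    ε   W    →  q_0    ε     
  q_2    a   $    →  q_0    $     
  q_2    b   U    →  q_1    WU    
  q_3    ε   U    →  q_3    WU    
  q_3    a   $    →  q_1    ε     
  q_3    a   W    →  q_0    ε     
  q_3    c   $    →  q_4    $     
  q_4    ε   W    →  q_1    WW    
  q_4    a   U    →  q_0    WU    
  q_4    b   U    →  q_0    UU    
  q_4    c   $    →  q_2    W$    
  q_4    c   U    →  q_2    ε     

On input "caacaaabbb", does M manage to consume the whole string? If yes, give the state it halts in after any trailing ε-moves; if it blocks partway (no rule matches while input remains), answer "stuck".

(q_0, caacaaabbb, $)
  read c, top $: go to q_0, push WU$ → (q_0, aacaaabbb, WU$)
  ε-move, top W: go to q_4, push ε → (q_4, aacaaabbb, U$)
  read a, top U: go to q_0, push WU → (q_0, acaaabbb, WU$)
  ε-move, top W: go to q_4, push ε → (q_4, acaaabbb, U$)
  read a, top U: go to q_0, push WU → (q_0, caaabbb, WU$)
  ε-move, top W: go to q_4, push ε → (q_4, caaabbb, U$)
  read c, top U: go to q_2, push ε → (q_2, aaabbb, $)
  read a, top $: go to q_0, push $ → (q_0, aabbb, $)
No transition for (q_0, a, top $); M blocks with input aabbb remaining.

stuck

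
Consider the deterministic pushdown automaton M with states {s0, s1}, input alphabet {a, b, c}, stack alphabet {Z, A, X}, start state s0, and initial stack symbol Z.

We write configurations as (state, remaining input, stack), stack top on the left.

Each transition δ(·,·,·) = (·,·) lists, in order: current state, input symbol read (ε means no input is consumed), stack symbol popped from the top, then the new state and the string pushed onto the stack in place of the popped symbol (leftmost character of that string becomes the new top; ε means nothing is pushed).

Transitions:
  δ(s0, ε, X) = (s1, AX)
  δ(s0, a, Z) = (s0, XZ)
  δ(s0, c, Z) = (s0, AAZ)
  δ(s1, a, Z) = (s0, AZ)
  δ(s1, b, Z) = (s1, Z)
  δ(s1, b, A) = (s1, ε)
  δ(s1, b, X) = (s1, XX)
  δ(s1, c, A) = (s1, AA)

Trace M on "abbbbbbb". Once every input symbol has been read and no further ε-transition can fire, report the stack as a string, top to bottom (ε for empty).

(s0, abbbbbbb, Z)
  read a, top Z: go to s0, push XZ → (s0, bbbbbbb, XZ)
  ε-move, top X: go to s1, push AX → (s1, bbbbbbb, AXZ)
  read b, top A: go to s1, push ε → (s1, bbbbbb, XZ)
  read b, top X: go to s1, push XX → (s1, bbbbb, XXZ)
  read b, top X: go to s1, push XX → (s1, bbbb, XXXZ)
  read b, top X: go to s1, push XX → (s1, bbb, XXXXZ)
  read b, top X: go to s1, push XX → (s1, bb, XXXXXZ)
  read b, top X: go to s1, push XX → (s1, b, XXXXXXZ)
  read b, top X: go to s1, push XX → (s1, ε, XXXXXXXZ)
All input consumed in state s1 with stack XXXXXXXZ.

XXXXXXXZ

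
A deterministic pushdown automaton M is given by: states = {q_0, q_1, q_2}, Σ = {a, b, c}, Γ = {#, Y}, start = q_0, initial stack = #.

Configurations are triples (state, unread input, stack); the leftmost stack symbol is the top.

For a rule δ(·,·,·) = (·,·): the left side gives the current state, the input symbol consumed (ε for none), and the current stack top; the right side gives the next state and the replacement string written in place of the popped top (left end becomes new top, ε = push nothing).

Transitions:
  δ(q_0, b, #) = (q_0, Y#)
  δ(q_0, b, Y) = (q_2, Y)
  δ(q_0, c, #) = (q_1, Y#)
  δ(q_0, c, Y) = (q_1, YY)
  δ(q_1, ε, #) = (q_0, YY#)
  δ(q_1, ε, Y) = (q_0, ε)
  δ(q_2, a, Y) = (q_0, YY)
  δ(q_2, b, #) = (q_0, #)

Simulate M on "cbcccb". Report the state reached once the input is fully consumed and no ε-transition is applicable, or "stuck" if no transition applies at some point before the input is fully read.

(q_0, cbcccb, #) ⊢ (q_1, bcccb, Y#) ⊢ (q_0, bcccb, #) ⊢ (q_0, cccb, Y#) ⊢ (q_1, ccb, YY#) ⊢ (q_0, ccb, Y#) ⊢ (q_1, cb, YY#) ⊢ (q_0, cb, Y#) ⊢ (q_1, b, YY#) ⊢ (q_0, b, Y#) ⊢ (q_2, ε, Y#)
All input consumed; M is in state q_2.

q_2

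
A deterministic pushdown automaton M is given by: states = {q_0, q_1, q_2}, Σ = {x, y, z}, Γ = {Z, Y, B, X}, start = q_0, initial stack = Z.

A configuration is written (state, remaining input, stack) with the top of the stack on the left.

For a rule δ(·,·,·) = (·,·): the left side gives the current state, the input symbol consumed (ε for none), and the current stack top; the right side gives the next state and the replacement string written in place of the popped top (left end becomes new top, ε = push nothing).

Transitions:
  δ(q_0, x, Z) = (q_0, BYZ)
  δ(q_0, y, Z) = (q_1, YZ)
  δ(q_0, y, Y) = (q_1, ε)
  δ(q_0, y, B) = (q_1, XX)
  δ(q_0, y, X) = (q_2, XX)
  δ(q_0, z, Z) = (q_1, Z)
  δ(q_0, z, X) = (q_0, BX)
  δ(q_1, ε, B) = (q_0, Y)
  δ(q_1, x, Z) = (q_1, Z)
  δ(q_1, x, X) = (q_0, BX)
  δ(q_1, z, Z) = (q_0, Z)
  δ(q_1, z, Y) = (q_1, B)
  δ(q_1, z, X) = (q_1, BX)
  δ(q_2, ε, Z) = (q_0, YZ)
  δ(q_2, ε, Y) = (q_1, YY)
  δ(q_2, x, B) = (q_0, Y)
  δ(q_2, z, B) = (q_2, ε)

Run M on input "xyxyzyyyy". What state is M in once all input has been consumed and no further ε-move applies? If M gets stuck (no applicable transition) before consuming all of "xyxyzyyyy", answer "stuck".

stuck

(q_0, xyxyzyyyy, Z)
  read x, top Z: go to q_0, push BYZ → (q_0, yxyzyyyy, BYZ)
  read y, top B: go to q_1, push XX → (q_1, xyzyyyy, XXYZ)
  read x, top X: go to q_0, push BX → (q_0, yzyyyy, BXXYZ)
  read y, top B: go to q_1, push XX → (q_1, zyyyy, XXXXYZ)
  read z, top X: go to q_1, push BX → (q_1, yyyy, BXXXXYZ)
  ε-move, top B: go to q_0, push Y → (q_0, yyyy, YXXXXYZ)
  read y, top Y: go to q_1, push ε → (q_1, yyy, XXXXYZ)
No transition for (q_1, y, top X); M blocks with input yyy remaining.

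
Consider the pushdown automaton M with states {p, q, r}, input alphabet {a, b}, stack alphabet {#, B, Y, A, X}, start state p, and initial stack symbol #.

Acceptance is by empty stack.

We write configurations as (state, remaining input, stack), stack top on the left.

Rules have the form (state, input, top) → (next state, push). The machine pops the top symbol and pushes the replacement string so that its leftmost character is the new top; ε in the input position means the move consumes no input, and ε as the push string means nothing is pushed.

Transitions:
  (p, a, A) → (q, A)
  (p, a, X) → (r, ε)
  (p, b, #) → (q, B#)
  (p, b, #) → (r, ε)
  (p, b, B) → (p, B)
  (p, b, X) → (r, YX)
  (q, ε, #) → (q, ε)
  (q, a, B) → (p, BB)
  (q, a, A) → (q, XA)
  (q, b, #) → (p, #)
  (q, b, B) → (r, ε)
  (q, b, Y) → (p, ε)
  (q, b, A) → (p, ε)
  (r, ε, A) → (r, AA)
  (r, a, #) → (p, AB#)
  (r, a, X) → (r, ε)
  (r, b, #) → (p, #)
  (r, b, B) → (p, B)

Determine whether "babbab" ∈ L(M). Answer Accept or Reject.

No computation consumes all input and empties the stack.

Reject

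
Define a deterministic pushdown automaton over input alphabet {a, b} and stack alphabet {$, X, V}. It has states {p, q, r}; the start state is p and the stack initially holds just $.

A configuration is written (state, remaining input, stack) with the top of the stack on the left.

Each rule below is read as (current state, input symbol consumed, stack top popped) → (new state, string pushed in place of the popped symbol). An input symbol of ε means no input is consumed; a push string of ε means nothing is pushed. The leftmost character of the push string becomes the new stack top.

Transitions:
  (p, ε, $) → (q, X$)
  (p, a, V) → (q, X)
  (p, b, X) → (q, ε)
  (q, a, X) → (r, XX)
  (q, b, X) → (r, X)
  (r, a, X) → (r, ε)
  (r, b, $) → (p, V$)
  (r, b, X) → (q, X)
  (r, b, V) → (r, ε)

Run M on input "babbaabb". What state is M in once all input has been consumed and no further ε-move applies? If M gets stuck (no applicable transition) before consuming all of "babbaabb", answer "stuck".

(p, babbaabb, $)
  ε-move, top $: go to q, push X$ → (q, babbaabb, X$)
  read b, top X: go to r, push X → (r, abbaabb, X$)
  read a, top X: go to r, push ε → (r, bbaabb, $)
  read b, top $: go to p, push V$ → (p, baabb, V$)
No transition for (p, b, top V); M blocks with input baabb remaining.

stuck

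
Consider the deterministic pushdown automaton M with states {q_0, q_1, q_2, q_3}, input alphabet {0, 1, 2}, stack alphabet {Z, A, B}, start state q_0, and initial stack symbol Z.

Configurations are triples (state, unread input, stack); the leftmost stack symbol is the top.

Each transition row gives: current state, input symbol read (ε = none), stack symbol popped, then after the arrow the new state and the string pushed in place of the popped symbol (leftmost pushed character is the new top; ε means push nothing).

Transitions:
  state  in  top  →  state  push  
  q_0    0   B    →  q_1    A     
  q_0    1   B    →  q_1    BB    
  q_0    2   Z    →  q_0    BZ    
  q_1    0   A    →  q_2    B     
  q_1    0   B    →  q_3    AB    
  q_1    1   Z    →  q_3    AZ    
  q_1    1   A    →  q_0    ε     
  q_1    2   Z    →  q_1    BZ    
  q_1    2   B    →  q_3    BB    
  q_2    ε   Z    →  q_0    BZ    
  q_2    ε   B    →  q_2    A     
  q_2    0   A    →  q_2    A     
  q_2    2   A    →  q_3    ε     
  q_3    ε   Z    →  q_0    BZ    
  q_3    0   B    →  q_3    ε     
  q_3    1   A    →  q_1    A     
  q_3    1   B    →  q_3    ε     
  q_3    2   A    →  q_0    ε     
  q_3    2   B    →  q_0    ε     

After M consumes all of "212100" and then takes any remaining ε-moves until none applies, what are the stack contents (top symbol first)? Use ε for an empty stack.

(q_0, 212100, Z) ⊢ (q_0, 12100, BZ) ⊢ (q_1, 2100, BBZ) ⊢ (q_3, 100, BBBZ) ⊢ (q_3, 00, BBZ) ⊢ (q_3, 0, BZ) ⊢ (q_3, ε, Z) ⊢ (q_0, ε, BZ)
All input consumed in state q_0 with stack BZ.

BZ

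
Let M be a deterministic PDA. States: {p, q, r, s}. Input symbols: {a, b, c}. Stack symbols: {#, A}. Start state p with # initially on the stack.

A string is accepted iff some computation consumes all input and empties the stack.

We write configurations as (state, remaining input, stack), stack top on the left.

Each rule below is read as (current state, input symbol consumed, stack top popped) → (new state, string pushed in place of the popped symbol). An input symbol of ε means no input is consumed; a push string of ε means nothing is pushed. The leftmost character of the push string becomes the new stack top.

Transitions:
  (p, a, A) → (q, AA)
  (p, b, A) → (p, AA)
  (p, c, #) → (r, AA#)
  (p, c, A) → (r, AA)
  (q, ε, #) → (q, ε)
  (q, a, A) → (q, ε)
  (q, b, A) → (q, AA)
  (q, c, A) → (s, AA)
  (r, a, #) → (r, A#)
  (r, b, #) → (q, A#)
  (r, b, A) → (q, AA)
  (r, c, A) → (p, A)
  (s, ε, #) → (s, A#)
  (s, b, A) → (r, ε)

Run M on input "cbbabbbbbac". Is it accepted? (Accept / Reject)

(p, cbbabbbbbac, #) ⊢ (r, bbabbbbbac, AA#) ⊢ (q, babbbbbac, AAA#) ⊢ (q, abbbbbac, AAAA#) ⊢ (q, bbbbbac, AAA#) ⊢ (q, bbbbac, AAAA#) ⊢ (q, bbbac, AAAAA#) ⊢ (q, bbac, AAAAAA#) ⊢ (q, bac, AAAAAAA#) ⊢ (q, ac, AAAAAAAA#) ⊢ (q, c, AAAAAAA#) ⊢ (s, ε, AAAAAAAA#)
All input consumed; stack is AAAAAAAA#, not empty, and no further ε-move applies.

Reject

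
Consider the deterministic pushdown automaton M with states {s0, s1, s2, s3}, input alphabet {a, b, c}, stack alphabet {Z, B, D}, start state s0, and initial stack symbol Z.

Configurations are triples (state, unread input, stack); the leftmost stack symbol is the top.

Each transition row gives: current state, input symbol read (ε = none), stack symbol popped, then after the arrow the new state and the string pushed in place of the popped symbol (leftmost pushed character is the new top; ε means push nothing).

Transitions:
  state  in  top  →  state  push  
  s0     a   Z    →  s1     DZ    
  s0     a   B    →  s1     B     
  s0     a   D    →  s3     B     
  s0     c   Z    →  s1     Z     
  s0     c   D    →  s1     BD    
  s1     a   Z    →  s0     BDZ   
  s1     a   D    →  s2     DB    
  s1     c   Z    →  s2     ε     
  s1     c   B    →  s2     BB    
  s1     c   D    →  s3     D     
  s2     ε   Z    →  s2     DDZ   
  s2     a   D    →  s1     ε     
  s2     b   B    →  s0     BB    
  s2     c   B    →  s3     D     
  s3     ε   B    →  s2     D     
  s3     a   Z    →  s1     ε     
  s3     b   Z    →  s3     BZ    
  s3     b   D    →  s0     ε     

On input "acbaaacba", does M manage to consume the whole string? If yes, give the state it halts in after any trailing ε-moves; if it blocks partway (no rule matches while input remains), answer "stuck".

s1

(s0, acbaaacba, Z)
  read a, top Z: go to s1, push DZ → (s1, cbaaacba, DZ)
  read c, top D: go to s3, push D → (s3, baaacba, DZ)
  read b, top D: go to s0, push ε → (s0, aaacba, Z)
  read a, top Z: go to s1, push DZ → (s1, aacba, DZ)
  read a, top D: go to s2, push DB → (s2, acba, DBZ)
  read a, top D: go to s1, push ε → (s1, cba, BZ)
  read c, top B: go to s2, push BB → (s2, ba, BBZ)
  read b, top B: go to s0, push BB → (s0, a, BBBZ)
  read a, top B: go to s1, push B → (s1, ε, BBBZ)
All input consumed; M is in state s1.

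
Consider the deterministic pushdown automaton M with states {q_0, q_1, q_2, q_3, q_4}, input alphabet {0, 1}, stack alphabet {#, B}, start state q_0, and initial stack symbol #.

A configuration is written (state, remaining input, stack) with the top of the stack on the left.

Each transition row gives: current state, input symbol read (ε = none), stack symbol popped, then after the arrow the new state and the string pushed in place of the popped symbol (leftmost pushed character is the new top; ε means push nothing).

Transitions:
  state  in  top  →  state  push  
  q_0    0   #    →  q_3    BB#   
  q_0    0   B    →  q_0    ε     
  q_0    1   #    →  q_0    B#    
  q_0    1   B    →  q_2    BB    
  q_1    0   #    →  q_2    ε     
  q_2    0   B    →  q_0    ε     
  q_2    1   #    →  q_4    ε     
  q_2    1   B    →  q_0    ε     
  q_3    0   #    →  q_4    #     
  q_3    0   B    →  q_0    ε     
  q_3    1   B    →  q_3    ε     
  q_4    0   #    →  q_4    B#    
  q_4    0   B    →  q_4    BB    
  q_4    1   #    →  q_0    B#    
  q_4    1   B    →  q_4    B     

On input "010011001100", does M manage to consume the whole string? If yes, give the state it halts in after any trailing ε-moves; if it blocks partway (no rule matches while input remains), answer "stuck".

(q_0, 010011001100, #)
  read 0, top #: go to q_3, push BB# → (q_3, 10011001100, BB#)
  read 1, top B: go to q_3, push ε → (q_3, 0011001100, B#)
  read 0, top B: go to q_0, push ε → (q_0, 011001100, #)
  read 0, top #: go to q_3, push BB# → (q_3, 11001100, BB#)
  read 1, top B: go to q_3, push ε → (q_3, 1001100, B#)
  read 1, top B: go to q_3, push ε → (q_3, 001100, #)
  read 0, top #: go to q_4, push # → (q_4, 01100, #)
  read 0, top #: go to q_4, push B# → (q_4, 1100, B#)
  read 1, top B: go to q_4, push B → (q_4, 100, B#)
  read 1, top B: go to q_4, push B → (q_4, 00, B#)
  read 0, top B: go to q_4, push BB → (q_4, 0, BB#)
  read 0, top B: go to q_4, push BB → (q_4, ε, BBB#)
All input consumed; M is in state q_4.

q_4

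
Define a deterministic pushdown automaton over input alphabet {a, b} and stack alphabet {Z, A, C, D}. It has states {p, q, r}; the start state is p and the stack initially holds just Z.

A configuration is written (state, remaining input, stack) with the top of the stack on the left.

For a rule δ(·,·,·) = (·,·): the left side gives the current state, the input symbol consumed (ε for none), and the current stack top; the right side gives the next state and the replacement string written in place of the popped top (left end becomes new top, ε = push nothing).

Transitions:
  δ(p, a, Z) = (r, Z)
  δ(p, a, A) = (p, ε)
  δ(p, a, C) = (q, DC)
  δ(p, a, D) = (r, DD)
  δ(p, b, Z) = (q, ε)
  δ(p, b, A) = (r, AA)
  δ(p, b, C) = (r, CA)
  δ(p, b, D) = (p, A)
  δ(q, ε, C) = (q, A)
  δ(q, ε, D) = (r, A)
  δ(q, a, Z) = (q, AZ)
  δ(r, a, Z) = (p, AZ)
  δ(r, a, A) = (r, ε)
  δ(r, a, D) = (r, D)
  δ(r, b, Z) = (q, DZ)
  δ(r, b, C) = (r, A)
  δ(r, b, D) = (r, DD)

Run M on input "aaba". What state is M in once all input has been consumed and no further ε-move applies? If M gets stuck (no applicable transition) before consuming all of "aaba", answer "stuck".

r

(p, aaba, Z)
  read a, top Z: go to r, push Z → (r, aba, Z)
  read a, top Z: go to p, push AZ → (p, ba, AZ)
  read b, top A: go to r, push AA → (r, a, AAZ)
  read a, top A: go to r, push ε → (r, ε, AZ)
All input consumed; M is in state r.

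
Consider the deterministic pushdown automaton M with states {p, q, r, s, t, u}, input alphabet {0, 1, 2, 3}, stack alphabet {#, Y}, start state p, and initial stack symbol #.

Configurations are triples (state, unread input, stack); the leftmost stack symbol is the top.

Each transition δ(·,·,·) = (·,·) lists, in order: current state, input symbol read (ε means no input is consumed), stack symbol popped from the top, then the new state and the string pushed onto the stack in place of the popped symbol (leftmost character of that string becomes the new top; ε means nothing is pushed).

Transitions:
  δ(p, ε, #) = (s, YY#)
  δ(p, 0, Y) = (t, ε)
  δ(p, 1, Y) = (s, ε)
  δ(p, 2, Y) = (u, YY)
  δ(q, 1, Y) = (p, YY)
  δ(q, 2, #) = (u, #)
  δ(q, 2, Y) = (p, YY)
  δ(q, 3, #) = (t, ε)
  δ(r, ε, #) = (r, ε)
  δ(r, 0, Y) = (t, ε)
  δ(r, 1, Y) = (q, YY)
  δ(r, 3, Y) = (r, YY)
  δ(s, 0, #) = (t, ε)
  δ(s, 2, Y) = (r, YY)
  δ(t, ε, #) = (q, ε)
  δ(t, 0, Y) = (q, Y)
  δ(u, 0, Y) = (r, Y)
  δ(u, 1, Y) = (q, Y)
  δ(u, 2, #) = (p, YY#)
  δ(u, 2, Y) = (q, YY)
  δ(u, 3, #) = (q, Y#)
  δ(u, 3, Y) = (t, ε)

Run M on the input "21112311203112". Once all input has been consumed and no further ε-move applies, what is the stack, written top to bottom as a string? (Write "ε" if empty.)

YYYYYYYYYYYYY#

(p, 21112311203112, #) ⊢ (s, 21112311203112, YY#) ⊢ (r, 1112311203112, YYY#) ⊢ (q, 112311203112, YYYY#) ⊢ (p, 12311203112, YYYYY#) ⊢ (s, 2311203112, YYYY#) ⊢ (r, 311203112, YYYYY#) ⊢ (r, 11203112, YYYYYY#) ⊢ (q, 1203112, YYYYYYY#) ⊢ (p, 203112, YYYYYYYY#) ⊢ (u, 03112, YYYYYYYYY#) ⊢ (r, 3112, YYYYYYYYY#) ⊢ (r, 112, YYYYYYYYYY#) ⊢ (q, 12, YYYYYYYYYYY#) ⊢ (p, 2, YYYYYYYYYYYY#) ⊢ (u, ε, YYYYYYYYYYYYY#)
All input consumed in state u with stack YYYYYYYYYYYYY#.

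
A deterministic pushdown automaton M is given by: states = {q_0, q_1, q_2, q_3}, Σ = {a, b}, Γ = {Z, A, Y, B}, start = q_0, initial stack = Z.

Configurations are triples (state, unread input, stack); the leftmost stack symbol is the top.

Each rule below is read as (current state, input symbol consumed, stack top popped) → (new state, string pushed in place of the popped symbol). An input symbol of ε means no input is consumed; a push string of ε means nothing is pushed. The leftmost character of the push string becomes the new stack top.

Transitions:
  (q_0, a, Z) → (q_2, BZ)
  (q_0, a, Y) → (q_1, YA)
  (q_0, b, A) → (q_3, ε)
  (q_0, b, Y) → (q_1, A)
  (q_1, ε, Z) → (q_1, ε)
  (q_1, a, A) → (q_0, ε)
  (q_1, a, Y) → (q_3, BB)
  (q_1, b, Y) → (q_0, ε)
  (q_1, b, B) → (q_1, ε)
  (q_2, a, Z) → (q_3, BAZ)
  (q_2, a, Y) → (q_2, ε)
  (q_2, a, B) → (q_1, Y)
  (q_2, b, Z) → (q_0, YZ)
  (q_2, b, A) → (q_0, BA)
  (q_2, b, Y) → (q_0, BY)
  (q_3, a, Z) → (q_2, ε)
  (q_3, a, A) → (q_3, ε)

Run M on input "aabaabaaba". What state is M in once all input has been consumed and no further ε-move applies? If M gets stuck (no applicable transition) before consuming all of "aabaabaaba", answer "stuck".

q_2

(q_0, aabaabaaba, Z)
  read a, top Z: go to q_2, push BZ → (q_2, abaabaaba, BZ)
  read a, top B: go to q_1, push Y → (q_1, baabaaba, YZ)
  read b, top Y: go to q_0, push ε → (q_0, aabaaba, Z)
  read a, top Z: go to q_2, push BZ → (q_2, abaaba, BZ)
  read a, top B: go to q_1, push Y → (q_1, baaba, YZ)
  read b, top Y: go to q_0, push ε → (q_0, aaba, Z)
  read a, top Z: go to q_2, push BZ → (q_2, aba, BZ)
  read a, top B: go to q_1, push Y → (q_1, ba, YZ)
  read b, top Y: go to q_0, push ε → (q_0, a, Z)
  read a, top Z: go to q_2, push BZ → (q_2, ε, BZ)
All input consumed; M is in state q_2.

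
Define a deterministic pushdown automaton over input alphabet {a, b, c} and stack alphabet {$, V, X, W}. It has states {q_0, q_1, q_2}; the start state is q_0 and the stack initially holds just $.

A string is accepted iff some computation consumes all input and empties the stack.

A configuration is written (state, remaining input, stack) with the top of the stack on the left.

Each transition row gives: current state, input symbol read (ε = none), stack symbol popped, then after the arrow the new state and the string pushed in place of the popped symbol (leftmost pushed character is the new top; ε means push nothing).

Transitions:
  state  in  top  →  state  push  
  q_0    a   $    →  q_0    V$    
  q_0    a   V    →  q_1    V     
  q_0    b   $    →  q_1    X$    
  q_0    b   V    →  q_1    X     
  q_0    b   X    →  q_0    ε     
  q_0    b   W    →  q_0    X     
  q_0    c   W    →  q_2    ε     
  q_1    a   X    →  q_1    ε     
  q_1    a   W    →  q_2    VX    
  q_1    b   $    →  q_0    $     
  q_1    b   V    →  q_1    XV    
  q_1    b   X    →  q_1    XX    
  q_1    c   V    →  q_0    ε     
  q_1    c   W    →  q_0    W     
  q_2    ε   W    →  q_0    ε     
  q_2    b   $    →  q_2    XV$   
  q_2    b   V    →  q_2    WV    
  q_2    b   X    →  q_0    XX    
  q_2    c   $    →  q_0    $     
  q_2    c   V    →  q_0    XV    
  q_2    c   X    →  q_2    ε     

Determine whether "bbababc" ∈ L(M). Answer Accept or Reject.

(q_0, bbababc, $)
  read b, top $: go to q_1, push X$ → (q_1, bababc, X$)
  read b, top X: go to q_1, push XX → (q_1, ababc, XX$)
  read a, top X: go to q_1, push ε → (q_1, babc, X$)
  read b, top X: go to q_1, push XX → (q_1, abc, XX$)
  read a, top X: go to q_1, push ε → (q_1, bc, X$)
  read b, top X: go to q_1, push XX → (q_1, c, XX$)
No transition applies at (q_1, c, XX$); input not fully consumed.

Reject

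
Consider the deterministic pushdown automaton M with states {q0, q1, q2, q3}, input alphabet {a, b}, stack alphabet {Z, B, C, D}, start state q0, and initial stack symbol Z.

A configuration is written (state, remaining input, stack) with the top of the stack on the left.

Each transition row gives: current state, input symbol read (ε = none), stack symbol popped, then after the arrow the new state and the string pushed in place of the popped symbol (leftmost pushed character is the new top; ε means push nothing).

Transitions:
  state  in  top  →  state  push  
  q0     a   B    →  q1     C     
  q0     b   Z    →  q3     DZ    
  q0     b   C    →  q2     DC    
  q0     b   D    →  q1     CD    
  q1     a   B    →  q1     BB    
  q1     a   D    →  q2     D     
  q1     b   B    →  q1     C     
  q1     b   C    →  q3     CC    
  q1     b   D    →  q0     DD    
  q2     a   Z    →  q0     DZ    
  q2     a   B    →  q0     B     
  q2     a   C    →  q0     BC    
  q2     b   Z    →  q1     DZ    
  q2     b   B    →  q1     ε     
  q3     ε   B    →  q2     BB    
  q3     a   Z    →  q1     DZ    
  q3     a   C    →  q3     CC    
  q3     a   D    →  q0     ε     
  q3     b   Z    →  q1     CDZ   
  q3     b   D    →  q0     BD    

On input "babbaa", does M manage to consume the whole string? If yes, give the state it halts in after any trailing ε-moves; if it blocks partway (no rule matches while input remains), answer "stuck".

(q0, babbaa, Z)
  read b, top Z: go to q3, push DZ → (q3, abbaa, DZ)
  read a, top D: go to q0, push ε → (q0, bbaa, Z)
  read b, top Z: go to q3, push DZ → (q3, baa, DZ)
  read b, top D: go to q0, push BD → (q0, aa, BDZ)
  read a, top B: go to q1, push C → (q1, a, CDZ)
No transition for (q1, a, top C); M blocks with input a remaining.

stuck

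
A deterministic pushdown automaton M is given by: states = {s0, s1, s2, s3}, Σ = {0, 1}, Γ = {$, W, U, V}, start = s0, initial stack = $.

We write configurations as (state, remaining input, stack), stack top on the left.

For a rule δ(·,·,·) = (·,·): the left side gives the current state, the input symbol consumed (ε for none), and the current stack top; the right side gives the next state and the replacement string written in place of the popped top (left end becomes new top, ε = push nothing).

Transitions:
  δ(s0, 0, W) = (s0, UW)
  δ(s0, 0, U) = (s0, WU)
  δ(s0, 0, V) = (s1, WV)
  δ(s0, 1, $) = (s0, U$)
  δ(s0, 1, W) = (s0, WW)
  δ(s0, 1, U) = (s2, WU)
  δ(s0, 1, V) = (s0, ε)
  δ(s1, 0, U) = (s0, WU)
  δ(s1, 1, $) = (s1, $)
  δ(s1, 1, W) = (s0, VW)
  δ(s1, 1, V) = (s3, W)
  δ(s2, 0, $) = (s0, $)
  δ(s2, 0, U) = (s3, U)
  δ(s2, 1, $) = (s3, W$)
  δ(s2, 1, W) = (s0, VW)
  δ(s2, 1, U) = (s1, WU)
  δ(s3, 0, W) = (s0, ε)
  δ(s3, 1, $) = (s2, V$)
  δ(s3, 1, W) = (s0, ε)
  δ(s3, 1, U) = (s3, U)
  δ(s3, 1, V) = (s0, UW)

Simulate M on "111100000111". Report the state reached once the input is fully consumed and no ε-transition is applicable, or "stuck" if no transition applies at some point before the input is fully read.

(s0, 111100000111, $)
  read 1, top $: go to s0, push U$ → (s0, 11100000111, U$)
  read 1, top U: go to s2, push WU → (s2, 1100000111, WU$)
  read 1, top W: go to s0, push VW → (s0, 100000111, VWU$)
  read 1, top V: go to s0, push ε → (s0, 00000111, WU$)
  read 0, top W: go to s0, push UW → (s0, 0000111, UWU$)
  read 0, top U: go to s0, push WU → (s0, 000111, WUWU$)
  read 0, top W: go to s0, push UW → (s0, 00111, UWUWU$)
  read 0, top U: go to s0, push WU → (s0, 0111, WUWUWU$)
  read 0, top W: go to s0, push UW → (s0, 111, UWUWUWU$)
  read 1, top U: go to s2, push WU → (s2, 11, WUWUWUWU$)
  read 1, top W: go to s0, push VW → (s0, 1, VWUWUWUWU$)
  read 1, top V: go to s0, push ε → (s0, ε, WUWUWUWU$)
All input consumed; M is in state s0.

s0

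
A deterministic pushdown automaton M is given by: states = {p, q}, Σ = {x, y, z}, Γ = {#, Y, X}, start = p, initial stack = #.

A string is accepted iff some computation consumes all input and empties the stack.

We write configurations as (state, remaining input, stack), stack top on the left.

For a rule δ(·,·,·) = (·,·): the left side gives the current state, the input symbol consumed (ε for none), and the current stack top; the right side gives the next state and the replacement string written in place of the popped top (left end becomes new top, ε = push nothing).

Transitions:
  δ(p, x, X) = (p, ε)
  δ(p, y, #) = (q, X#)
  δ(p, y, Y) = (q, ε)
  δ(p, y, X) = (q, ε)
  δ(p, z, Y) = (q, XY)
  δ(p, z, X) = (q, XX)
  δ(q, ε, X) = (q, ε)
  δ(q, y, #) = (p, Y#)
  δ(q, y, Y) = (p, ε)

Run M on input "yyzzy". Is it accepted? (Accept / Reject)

Reject

(p, yyzzy, #) ⊢ (q, yzzy, X#) ⊢ (q, yzzy, #) ⊢ (p, zzy, Y#) ⊢ (q, zy, XY#) ⊢ (q, zy, Y#)
No transition applies at (q, zy, Y#); input not fully consumed.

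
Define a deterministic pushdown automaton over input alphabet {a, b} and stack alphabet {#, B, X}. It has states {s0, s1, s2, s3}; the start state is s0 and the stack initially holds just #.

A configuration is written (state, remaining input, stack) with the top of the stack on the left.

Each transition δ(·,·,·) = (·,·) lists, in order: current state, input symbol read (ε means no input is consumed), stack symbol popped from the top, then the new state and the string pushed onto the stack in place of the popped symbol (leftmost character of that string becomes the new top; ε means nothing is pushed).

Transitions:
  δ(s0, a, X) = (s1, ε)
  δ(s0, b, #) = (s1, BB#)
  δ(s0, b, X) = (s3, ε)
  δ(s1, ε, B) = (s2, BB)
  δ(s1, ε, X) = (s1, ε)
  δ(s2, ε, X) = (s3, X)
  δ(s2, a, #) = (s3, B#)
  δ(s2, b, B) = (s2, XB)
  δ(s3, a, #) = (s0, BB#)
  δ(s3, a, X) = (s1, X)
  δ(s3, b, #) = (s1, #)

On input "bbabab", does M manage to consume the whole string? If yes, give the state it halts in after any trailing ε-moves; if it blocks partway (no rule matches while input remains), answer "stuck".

s3

(s0, bbabab, #)
  read b, top #: go to s1, push BB# → (s1, babab, BB#)
  ε-move, top B: go to s2, push BB → (s2, babab, BBB#)
  read b, top B: go to s2, push XB → (s2, abab, XBBB#)
  ε-move, top X: go to s3, push X → (s3, abab, XBBB#)
  read a, top X: go to s1, push X → (s1, bab, XBBB#)
  ε-move, top X: go to s1, push ε → (s1, bab, BBB#)
  ε-move, top B: go to s2, push BB → (s2, bab, BBBB#)
  read b, top B: go to s2, push XB → (s2, ab, XBBBB#)
  ε-move, top X: go to s3, push X → (s3, ab, XBBBB#)
  read a, top X: go to s1, push X → (s1, b, XBBBB#)
  ε-move, top X: go to s1, push ε → (s1, b, BBBB#)
  ε-move, top B: go to s2, push BB → (s2, b, BBBBB#)
  read b, top B: go to s2, push XB → (s2, ε, XBBBBB#)
  ε-move, top X: go to s3, push X → (s3, ε, XBBBBB#)
All input consumed; M is in state s3.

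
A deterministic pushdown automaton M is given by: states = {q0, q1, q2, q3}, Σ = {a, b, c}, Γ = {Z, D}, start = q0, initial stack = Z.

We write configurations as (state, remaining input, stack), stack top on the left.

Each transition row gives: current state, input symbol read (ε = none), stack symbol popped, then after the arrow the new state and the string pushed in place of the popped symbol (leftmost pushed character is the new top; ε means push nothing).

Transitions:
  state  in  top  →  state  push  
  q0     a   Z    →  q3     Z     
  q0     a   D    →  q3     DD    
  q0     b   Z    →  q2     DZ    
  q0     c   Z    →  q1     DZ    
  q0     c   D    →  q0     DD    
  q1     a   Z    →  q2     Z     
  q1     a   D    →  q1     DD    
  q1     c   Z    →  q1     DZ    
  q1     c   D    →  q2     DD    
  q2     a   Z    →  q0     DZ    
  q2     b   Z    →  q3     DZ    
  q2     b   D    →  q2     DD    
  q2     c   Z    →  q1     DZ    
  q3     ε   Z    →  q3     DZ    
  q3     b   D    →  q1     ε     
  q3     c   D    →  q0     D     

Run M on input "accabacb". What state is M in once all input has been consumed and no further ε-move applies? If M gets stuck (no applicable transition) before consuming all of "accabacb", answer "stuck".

(q0, accabacb, Z)
  read a, top Z: go to q3, push Z → (q3, ccabacb, Z)
  ε-move, top Z: go to q3, push DZ → (q3, ccabacb, DZ)
  read c, top D: go to q0, push D → (q0, cabacb, DZ)
  read c, top D: go to q0, push DD → (q0, abacb, DDZ)
  read a, top D: go to q3, push DD → (q3, bacb, DDDZ)
  read b, top D: go to q1, push ε → (q1, acb, DDZ)
  read a, top D: go to q1, push DD → (q1, cb, DDDZ)
  read c, top D: go to q2, push DD → (q2, b, DDDDZ)
  read b, top D: go to q2, push DD → (q2, ε, DDDDDZ)
All input consumed; M is in state q2.

q2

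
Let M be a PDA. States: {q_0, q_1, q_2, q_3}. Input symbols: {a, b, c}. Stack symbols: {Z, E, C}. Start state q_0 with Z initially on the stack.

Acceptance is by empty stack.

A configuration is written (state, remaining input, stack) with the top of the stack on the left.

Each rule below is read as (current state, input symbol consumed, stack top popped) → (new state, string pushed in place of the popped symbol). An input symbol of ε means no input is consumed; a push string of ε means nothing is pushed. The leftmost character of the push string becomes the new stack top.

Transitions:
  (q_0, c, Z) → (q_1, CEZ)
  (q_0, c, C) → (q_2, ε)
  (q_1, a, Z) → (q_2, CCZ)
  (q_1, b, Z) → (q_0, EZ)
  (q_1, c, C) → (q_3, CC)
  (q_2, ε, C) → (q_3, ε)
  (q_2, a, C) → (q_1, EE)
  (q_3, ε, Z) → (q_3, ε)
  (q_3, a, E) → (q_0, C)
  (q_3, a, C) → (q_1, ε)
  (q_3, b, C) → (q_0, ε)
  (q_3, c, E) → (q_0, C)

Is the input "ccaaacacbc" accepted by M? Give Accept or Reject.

Reject

No computation consumes all input and empties the stack.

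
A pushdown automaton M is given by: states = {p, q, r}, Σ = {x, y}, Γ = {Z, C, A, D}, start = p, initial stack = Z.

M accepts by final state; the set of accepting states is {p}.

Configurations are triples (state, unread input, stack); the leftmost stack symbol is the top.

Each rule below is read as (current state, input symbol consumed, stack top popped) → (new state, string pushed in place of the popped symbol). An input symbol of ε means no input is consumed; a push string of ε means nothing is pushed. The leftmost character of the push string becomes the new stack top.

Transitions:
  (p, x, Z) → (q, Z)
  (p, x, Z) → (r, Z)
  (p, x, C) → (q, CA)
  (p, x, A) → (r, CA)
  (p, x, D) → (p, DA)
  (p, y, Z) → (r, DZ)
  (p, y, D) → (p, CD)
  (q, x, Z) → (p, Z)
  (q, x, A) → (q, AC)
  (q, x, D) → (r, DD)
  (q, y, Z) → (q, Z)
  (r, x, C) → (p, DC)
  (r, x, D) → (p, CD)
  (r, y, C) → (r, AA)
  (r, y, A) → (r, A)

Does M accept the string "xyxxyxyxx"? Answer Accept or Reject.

No computation consumes all input and reaches a final state.

Reject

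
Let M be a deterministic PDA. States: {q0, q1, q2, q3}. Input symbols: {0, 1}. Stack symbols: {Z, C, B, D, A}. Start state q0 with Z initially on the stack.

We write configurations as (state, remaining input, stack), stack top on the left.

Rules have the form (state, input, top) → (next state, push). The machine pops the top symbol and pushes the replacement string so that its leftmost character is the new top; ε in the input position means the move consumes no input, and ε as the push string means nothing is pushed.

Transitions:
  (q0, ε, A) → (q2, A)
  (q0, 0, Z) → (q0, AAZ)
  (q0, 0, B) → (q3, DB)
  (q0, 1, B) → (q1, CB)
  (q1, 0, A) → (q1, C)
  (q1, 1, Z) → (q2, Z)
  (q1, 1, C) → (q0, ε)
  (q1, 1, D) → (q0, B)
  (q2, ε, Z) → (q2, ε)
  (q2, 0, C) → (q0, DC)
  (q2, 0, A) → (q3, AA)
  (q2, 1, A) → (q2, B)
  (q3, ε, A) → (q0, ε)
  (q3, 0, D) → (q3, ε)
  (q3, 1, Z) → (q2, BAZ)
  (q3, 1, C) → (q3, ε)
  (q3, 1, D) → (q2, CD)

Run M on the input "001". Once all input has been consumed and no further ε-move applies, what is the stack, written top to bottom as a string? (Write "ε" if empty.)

(q0, 001, Z) ⊢ (q0, 01, AAZ) ⊢ (q2, 01, AAZ) ⊢ (q3, 1, AAAZ) ⊢ (q0, 1, AAZ) ⊢ (q2, 1, AAZ) ⊢ (q2, ε, BAZ)
All input consumed in state q2 with stack BAZ.

BAZ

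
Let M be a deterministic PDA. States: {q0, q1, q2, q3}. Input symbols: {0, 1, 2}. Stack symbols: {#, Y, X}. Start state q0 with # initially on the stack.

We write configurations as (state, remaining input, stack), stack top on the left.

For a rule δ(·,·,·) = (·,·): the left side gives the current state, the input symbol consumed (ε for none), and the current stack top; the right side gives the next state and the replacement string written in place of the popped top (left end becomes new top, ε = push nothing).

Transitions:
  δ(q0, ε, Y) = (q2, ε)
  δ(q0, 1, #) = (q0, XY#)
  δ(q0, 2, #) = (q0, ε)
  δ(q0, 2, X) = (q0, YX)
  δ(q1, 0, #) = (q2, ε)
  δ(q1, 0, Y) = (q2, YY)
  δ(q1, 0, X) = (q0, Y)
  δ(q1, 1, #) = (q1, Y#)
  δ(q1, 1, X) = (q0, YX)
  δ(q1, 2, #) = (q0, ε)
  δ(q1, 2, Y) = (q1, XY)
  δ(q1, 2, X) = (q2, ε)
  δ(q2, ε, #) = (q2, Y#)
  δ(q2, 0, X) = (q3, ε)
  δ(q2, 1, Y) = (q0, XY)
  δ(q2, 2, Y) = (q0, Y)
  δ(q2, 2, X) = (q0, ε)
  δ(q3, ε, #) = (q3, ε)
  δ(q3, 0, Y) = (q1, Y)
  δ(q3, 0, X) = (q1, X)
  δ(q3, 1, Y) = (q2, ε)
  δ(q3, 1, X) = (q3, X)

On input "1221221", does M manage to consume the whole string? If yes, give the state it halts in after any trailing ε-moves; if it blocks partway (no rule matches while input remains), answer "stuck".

(q0, 1221221, #) ⊢ (q0, 221221, XY#) ⊢ (q0, 21221, YXY#) ⊢ (q2, 21221, XY#) ⊢ (q0, 1221, Y#) ⊢ (q2, 1221, #) ⊢ (q2, 1221, Y#) ⊢ (q0, 221, XY#) ⊢ (q0, 21, YXY#) ⊢ (q2, 21, XY#) ⊢ (q0, 1, Y#) ⊢ (q2, 1, #) ⊢ (q2, 1, Y#) ⊢ (q0, ε, XY#)
All input consumed; M is in state q0.

q0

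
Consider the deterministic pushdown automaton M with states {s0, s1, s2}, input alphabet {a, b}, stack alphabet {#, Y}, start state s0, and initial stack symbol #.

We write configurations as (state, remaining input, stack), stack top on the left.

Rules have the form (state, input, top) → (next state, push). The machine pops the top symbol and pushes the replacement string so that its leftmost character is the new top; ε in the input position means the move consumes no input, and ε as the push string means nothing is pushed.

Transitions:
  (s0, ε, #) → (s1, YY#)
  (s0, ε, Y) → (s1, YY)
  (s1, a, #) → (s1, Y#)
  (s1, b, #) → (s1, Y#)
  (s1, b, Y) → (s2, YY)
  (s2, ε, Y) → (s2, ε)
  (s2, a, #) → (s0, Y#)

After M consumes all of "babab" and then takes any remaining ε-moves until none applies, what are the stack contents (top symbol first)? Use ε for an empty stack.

#

(s0, babab, #)
  ε-move, top #: go to s1, push YY# → (s1, babab, YY#)
  read b, top Y: go to s2, push YY → (s2, abab, YYY#)
  ε-move, top Y: go to s2, push ε → (s2, abab, YY#)
  ε-move, top Y: go to s2, push ε → (s2, abab, Y#)
  ε-move, top Y: go to s2, push ε → (s2, abab, #)
  read a, top #: go to s0, push Y# → (s0, bab, Y#)
  ε-move, top Y: go to s1, push YY → (s1, bab, YY#)
  read b, top Y: go to s2, push YY → (s2, ab, YYY#)
  ε-move, top Y: go to s2, push ε → (s2, ab, YY#)
  ε-move, top Y: go to s2, push ε → (s2, ab, Y#)
  ε-move, top Y: go to s2, push ε → (s2, ab, #)
  read a, top #: go to s0, push Y# → (s0, b, Y#)
  ε-move, top Y: go to s1, push YY → (s1, b, YY#)
  read b, top Y: go to s2, push YY → (s2, ε, YYY#)
  ε-move, top Y: go to s2, push ε → (s2, ε, YY#)
  ε-move, top Y: go to s2, push ε → (s2, ε, Y#)
  ε-move, top Y: go to s2, push ε → (s2, ε, #)
All input consumed in state s2 with stack #.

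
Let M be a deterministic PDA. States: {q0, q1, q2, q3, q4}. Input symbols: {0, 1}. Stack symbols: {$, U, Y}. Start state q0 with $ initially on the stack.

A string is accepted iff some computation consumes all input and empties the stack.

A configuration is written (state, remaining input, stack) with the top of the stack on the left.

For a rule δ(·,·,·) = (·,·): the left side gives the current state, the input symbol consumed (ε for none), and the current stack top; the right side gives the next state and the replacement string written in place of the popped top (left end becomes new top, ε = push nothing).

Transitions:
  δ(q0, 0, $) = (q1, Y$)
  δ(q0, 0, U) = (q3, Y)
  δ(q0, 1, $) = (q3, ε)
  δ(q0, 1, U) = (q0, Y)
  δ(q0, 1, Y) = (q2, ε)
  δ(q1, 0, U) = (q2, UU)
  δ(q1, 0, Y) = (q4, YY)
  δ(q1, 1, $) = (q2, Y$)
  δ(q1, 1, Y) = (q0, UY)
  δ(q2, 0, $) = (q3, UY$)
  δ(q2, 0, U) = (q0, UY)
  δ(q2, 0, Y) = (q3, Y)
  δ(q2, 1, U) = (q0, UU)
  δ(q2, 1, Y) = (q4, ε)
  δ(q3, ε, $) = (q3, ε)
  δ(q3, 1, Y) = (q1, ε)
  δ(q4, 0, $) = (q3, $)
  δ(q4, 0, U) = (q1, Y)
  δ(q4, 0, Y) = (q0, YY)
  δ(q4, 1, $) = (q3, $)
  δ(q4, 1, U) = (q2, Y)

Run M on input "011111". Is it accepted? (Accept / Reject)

(q0, 011111, $) ⊢ (q1, 11111, Y$) ⊢ (q0, 1111, UY$) ⊢ (q0, 111, YY$) ⊢ (q2, 11, Y$) ⊢ (q4, 1, $) ⊢ (q3, ε, $) ⊢ (q3, ε, ε)
All input consumed and the stack is empty.

Accept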